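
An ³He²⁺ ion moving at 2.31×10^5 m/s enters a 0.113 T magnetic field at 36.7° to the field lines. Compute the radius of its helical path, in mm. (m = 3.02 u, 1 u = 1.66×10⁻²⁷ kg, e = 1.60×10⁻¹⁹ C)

r ≈ 19.1 mm

Only the perpendicular component v⊥ = v sin36.7° = 1.38×10^5 m/s is bent by the field.
r = m v⊥ /(qB) = (5.01×10^-27)(1.38×10^5) / [(2×1.60×10^-19)(0.113)] = 0.0191 m.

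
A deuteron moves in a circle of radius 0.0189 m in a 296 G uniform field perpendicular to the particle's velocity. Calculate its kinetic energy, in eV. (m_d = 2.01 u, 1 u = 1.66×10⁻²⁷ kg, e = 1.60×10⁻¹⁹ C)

v = qBr/m = (1×1.60×10^-19)(0.0296)(0.0189) / (3.34×10^-27) = 2.68×10^4 m/s.
K = ½mv² = 0.5·(3.34×10^-27)·(2.68×10^4)² = 1.20×10^-18 J = 7.50 eV.

K ≈ 7.50 eV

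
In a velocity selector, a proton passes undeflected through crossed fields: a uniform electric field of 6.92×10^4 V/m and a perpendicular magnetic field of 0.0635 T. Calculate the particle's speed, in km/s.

v ≈ 1090 km/s

For zero net force, qE = qvB, so v = E/B.
v = (6.92×10^4) / (0.0635) = 1.09×10^6 m/s.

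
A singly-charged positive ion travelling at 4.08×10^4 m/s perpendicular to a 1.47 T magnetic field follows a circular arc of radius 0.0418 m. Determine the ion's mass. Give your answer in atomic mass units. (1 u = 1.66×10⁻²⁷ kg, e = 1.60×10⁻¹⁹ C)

qvB = mv²/r ⇒ m = qBr/v.
m = (1×1.60×10^-19)(1.47)(0.0418) / (4.08×10^4) = 2.41×10^-25 kg = 145 u.

m ≈ 145 u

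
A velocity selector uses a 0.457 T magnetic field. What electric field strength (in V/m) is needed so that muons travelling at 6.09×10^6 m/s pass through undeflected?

E ≈ 2.78×10^6 V/m

qE = qvB ⇒ E = vB = (6.09×10^6)(0.457) = 2.78×10^6 V/m.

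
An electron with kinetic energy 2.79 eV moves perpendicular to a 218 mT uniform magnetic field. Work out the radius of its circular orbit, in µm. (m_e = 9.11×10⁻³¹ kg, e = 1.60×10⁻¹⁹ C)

r ≈ 25.9 µm

Convert the energy: K = 2.79 eV = 4.46×10^-19 J.
v = √(2K/m) = √(2·4.46×10^-19/9.11×10^-31) = 9.90×10^5 m/s.
r = mv/(qB) = (9.11×10^-31)(9.90×10^5) / [(1×1.60×10^-19)(0.218)] = 2.59×10^-5 m.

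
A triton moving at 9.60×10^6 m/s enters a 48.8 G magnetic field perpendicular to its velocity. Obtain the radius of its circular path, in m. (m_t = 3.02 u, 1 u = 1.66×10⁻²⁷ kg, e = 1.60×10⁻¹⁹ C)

r ≈ 61.6 m

The magnetic force provides the centripetal force: qvB = mv²/r, so r = mv/(qB).
r = (5.01×10^-27 kg)(9.60×10^6 m/s) / [(1×1.60×10^-19 C)(4.88×10^-3 T)] = 61.6 m.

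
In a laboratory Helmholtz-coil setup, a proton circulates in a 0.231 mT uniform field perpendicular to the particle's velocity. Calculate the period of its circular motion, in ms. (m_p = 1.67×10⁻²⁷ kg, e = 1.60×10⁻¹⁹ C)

T ≈ 0.284 ms

The cyclotron period is independent of speed: T = 2πm/(qB).
T = 2π(1.67×10^-27) / [(1×1.60×10^-19)(2.31×10^-4)] = 2.84×10^-4 s.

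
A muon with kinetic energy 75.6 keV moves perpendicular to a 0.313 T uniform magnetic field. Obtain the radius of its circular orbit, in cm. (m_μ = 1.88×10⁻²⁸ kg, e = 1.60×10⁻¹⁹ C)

Convert the energy: K = 75.6 keV = 1.21×10^-14 J.
v = √(2K/m) = √(2·1.21×10^-14/1.88×10^-28) = 1.13×10^7 m/s.
r = mv/(qB) = (1.88×10^-28)(1.13×10^7) / [(1×1.60×10^-19)(0.313)] = 0.0426 m.

r ≈ 4.26 cm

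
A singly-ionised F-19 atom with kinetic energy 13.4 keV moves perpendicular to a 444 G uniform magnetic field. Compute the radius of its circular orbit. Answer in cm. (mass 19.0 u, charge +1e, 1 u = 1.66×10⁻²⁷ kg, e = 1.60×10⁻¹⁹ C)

r ≈ 164 cm

Convert the energy: K = 13.4 keV = 2.14×10^-15 J.
v = √(2K/m) = √(2·2.14×10^-15/3.15×10^-26) = 3.69×10^5 m/s.
r = mv/(qB) = (3.15×10^-26)(3.69×10^5) / [(1×1.60×10^-19)(0.0444)] = 1.64 m.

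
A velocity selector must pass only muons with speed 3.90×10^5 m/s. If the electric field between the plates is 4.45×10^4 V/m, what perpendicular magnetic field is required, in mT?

qE = qvB ⇒ B = E/v = (4.45×10^4) / (3.90×10^5) = 0.114 T.

B ≈ 114 mT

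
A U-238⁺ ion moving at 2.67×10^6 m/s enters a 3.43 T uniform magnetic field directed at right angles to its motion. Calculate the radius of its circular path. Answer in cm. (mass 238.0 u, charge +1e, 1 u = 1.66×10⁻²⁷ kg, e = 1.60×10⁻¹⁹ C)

r ≈ 192 cm

The magnetic force provides the centripetal force: qvB = mv²/r, so r = mv/(qB).
r = (3.95×10^-25 kg)(2.67×10^6 m/s) / [(1×1.60×10^-19 C)(3.43 T)] = 1.92 m.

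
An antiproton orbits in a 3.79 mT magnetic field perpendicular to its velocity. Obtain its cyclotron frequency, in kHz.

f ≈ 57.8 kHz

f = qB/(2πm) = (1×1.60×10^-19)(3.79×10^-3) / [2π(1.67×10^-27)] = 5.78×10^4 Hz.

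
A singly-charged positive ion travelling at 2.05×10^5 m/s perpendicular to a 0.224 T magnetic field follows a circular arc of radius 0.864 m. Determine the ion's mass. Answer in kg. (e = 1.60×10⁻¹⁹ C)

m ≈ 1.51×10^-25 kg

qvB = mv²/r ⇒ m = qBr/v.
m = (1×1.60×10^-19)(0.224)(0.864) / (2.05×10^5) = 1.51×10^-25 kg.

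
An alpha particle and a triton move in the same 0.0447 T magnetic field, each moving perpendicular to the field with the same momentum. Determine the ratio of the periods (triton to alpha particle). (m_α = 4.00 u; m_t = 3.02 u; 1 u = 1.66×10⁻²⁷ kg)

ratio ≈ 1.51

T = 2πm/(qB) is independent of speed, so T₂/T₁ = (m₂/q₂)/(m₁/q₁).
T_{triton}/T_{alpha particle} = (5.01×10^-27/1e) / (6.64×10^-27/2e) = 1.51.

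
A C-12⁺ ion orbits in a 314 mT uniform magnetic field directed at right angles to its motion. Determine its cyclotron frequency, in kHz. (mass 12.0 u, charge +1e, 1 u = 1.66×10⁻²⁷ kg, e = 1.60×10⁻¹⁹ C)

f = qB/(2πm) = (1×1.60×10^-19)(0.314) / [2π(1.99×10^-26)] = 4.01×10^5 Hz.

f ≈ 401 kHz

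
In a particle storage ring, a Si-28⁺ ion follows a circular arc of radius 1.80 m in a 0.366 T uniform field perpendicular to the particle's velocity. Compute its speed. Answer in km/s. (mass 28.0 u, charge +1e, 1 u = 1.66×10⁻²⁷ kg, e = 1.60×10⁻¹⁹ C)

v ≈ 2270 km/s

From qvB = mv²/r, v = qBr/m.
v = (1×1.60×10^-19)(0.366)(1.80) / (4.65×10^-26) = 2.27×10^6 m/s.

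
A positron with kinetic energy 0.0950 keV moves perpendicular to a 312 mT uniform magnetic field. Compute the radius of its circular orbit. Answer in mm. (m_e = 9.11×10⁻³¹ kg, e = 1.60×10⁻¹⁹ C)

r ≈ 0.105 mm

Convert the energy: K = 0.0950 keV = 1.52×10^-17 J.
v = √(2K/m) = √(2·1.52×10^-17/9.11×10^-31) = 5.78×10^6 m/s.
r = mv/(qB) = (9.11×10^-31)(5.78×10^6) / [(1×1.60×10^-19)(0.312)] = 1.05×10^-4 m.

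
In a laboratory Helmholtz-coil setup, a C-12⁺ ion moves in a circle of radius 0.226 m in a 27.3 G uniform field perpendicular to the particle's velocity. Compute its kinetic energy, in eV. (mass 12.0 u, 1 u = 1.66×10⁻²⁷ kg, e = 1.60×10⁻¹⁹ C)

v = qBr/m = (1×1.60×10^-19)(2.73×10^-3)(0.226) / (1.99×10^-26) = 4960 m/s.
K = ½mv² = 0.5·(1.99×10^-26)·(4960)² = 2.45×10^-19 J = 1.53 eV.

K ≈ 1.53 eV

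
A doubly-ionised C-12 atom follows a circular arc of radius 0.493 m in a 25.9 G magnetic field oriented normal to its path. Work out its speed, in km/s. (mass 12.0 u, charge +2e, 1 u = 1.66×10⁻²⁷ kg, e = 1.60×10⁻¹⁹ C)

From qvB = mv²/r, v = qBr/m.
v = (2×1.60×10^-19)(2.59×10^-3)(0.493) / (1.99×10^-26) = 2.05×10^4 m/s.

v ≈ 20.5 km/s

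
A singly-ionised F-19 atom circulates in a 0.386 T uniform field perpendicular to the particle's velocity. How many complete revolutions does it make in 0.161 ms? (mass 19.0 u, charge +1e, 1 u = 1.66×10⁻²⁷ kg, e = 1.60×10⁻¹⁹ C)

T = 2πm/(qB) = 2π(3.154×10^-26) / [(1×1.60×10^-19)(0.386)] = 3.2087×10^-6 s.
N = t/T = 1.61×10^-4 / 3.2087×10^-6 ≈ 50.18, so 50 complete revolutions.

N = 50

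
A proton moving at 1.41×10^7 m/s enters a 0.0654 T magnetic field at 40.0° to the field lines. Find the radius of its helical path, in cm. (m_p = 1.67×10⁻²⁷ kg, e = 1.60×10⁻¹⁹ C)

Only the perpendicular component v⊥ = v sin40.0° = 9.06×10^6 m/s is bent by the field.
r = m v⊥ /(qB) = (1.67×10^-27)(9.06×10^6) / [(1×1.60×10^-19)(0.0654)] = 1.45 m.

r ≈ 145 cm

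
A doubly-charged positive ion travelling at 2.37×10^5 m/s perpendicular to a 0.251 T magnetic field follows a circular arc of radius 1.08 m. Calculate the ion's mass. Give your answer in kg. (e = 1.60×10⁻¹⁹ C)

qvB = mv²/r ⇒ m = qBr/v.
m = (2×1.60×10^-19)(0.251)(1.08) / (2.37×10^5) = 3.66×10^-25 kg.

m ≈ 3.66×10^-25 kg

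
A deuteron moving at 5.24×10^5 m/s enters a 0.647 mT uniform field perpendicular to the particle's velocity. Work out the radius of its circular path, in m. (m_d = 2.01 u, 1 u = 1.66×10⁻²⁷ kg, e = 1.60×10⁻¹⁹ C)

r ≈ 16.9 m

The magnetic force provides the centripetal force: qvB = mv²/r, so r = mv/(qB).
r = (3.34×10^-27 kg)(5.24×10^5 m/s) / [(1×1.60×10^-19 C)(6.47×10^-4 T)] = 16.9 m.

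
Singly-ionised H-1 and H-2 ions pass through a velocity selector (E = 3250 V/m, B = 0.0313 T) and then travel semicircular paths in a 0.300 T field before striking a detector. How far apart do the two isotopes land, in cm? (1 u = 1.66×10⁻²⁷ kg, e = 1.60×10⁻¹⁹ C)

Both emerge at v = E/B₁ = 1.04×10^5 m/s.
r = mv/(qB₂), so r₁ = 3.59×10^-3 m and r₂ = 7.18×10^-3 m, giving Δr = 3.59×10^-3 m.
After a semicircle each ion lands a diameter 2r from the entry slit, so the separation is 2Δr = 7.18×10^-3 m.

Δd ≈ 0.718 cm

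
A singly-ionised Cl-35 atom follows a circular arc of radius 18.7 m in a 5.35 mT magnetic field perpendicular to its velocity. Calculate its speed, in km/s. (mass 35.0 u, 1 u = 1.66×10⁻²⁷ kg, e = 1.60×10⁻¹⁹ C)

v ≈ 276 km/s

From qvB = mv²/r, v = qBr/m.
v = (1×1.60×10^-19)(5.35×10^-3)(18.7) / (5.81×10^-26) = 2.76×10^5 m/s.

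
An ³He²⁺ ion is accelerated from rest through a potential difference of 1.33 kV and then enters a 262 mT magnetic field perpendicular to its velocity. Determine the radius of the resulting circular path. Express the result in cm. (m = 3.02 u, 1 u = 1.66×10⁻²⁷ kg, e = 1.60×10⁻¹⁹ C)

The kinetic energy gained is K = qV = (2×1.60×10^-19)(1330) = 4.26×10^-16 J.
v = √(2K/m) = 4.12×10^5 m/s.
r = mv/(qB) = (5.01×10^-27)(4.12×10^5) / [(2×1.60×10^-19)(0.262)] = 0.0246 m.

r ≈ 2.46 cm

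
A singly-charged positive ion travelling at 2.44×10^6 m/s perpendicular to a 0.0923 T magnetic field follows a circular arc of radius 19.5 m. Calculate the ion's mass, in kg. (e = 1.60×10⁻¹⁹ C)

m ≈ 1.18×10^-25 kg

qvB = mv²/r ⇒ m = qBr/v.
m = (1×1.60×10^-19)(0.0923)(19.5) / (2.44×10^6) = 1.18×10^-25 kg.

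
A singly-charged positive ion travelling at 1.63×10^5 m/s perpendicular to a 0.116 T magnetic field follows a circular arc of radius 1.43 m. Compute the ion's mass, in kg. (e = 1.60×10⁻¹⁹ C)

qvB = mv²/r ⇒ m = qBr/v.
m = (1×1.60×10^-19)(0.116)(1.43) / (1.63×10^5) = 1.63×10^-25 kg.

m ≈ 1.63×10^-25 kg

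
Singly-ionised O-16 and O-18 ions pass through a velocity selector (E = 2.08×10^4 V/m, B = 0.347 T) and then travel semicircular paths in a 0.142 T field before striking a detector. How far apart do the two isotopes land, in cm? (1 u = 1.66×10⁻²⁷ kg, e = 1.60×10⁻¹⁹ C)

Both emerge at v = E/B₁ = 5.99×10^4 m/s.
r = mv/(qB₂), so r₁ = 0.07007 m and r₂ = 0.07883 m, giving Δr = 8.76×10^-3 m.
After a semicircle each ion lands a diameter 2r from the entry slit, so the separation is 2Δr = 0.0175 m.

Δd ≈ 1.75 cm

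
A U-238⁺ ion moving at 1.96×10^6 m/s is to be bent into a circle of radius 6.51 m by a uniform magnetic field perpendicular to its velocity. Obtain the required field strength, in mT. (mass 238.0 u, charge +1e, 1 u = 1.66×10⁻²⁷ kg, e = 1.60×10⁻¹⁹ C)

B ≈ 743 mT

qvB = mv²/r gives B = mv/(qr).
B = (3.95×10^-25)(1.96×10^6) / [(1×1.60×10^-19)(6.51)] = 0.743 T.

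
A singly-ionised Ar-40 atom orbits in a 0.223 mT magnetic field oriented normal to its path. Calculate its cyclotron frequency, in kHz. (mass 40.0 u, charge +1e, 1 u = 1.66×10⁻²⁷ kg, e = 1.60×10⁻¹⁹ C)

f = qB/(2πm) = (1×1.60×10^-19)(2.23×10^-4) / [2π(6.64×10^-26)] = 85.5 Hz.

f ≈ 0.0855 kHz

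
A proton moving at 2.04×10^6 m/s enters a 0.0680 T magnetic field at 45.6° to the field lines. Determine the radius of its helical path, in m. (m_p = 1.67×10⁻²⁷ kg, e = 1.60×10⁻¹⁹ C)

Only the perpendicular component v⊥ = v sin45.6° = 1.46×10^6 m/s is bent by the field.
r = m v⊥ /(qB) = (1.67×10^-27)(1.46×10^6) / [(1×1.60×10^-19)(0.0680)] = 0.224 m.

r ≈ 0.224 m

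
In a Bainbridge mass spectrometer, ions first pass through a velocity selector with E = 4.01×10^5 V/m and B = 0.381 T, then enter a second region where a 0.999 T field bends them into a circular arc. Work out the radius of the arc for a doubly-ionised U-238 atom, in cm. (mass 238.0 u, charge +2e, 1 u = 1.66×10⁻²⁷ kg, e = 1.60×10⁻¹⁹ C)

The selector passes v = E/B = 4.01×10^5/0.381 = 1.05×10^6 m/s.
In the deflection region, r = mv/(qB₂) = (3.95×10^-25)(1.05×10^6) / [(2×1.60×10^-19)(0.999)] = 1.30 m.

r ≈ 130 cm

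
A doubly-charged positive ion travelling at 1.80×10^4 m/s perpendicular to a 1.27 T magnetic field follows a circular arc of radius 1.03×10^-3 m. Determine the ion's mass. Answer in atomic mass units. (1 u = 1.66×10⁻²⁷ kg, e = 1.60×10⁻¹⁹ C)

qvB = mv²/r ⇒ m = qBr/v.
m = (2×1.60×10^-19)(1.27)(1.03×10^-3) / (1.80×10^4) = 2.33×10^-26 kg = 14.0 u.

m ≈ 14.0 u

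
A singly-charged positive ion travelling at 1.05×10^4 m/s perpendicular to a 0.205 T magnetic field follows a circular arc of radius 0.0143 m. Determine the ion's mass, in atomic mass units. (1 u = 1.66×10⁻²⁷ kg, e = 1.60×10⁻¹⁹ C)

qvB = mv²/r ⇒ m = qBr/v.
m = (1×1.60×10^-19)(0.205)(0.0143) / (1.05×10^4) = 4.47×10^-26 kg = 26.9 u.

m ≈ 26.9 u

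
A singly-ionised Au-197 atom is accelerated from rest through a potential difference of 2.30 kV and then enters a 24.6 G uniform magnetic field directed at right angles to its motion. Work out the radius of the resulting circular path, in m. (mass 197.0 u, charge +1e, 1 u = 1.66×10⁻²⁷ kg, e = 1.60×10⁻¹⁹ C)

The kinetic energy gained is K = qV = (1×1.60×10^-19)(2300) = 3.68×10^-16 J.
v = √(2K/m) = 4.74×10^4 m/s.
r = mv/(qB) = (3.27×10^-25)(4.74×10^4) / [(1×1.60×10^-19)(2.46×10^-3)] = 39.4 m.

r ≈ 39.4 m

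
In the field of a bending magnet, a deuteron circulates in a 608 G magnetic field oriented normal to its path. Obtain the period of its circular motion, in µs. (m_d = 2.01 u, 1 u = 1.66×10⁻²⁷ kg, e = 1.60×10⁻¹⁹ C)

T ≈ 2.16 µs

The cyclotron period is independent of speed: T = 2πm/(qB).
T = 2π(3.34×10^-27) / [(1×1.60×10^-19)(0.0608)] = 2.16×10^-6 s.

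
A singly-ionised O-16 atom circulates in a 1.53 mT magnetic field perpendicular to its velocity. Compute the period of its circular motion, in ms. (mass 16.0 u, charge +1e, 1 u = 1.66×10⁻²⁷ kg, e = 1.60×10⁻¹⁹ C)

The cyclotron period is independent of speed: T = 2πm/(qB).
T = 2π(2.66×10^-26) / [(1×1.60×10^-19)(1.53×10^-3)] = 6.82×10^-4 s.

T ≈ 0.682 ms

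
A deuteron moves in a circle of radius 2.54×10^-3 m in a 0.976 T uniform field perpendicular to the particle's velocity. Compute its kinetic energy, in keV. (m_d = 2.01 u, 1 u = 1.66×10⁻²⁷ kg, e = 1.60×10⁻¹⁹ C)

v = qBr/m = (1×1.60×10^-19)(0.976)(2.54×10^-3) / (3.34×10^-27) = 1.19×10^5 m/s.
K = ½mv² = 0.5·(3.34×10^-27)·(1.19×10^5)² = 2.36×10^-17 J = 0.147 keV.

K ≈ 0.147 keV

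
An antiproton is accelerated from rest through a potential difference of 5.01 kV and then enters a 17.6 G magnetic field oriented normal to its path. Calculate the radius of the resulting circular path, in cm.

The kinetic energy gained is K = qV = (1×1.60×10^-19)(5010) = 8.02×10^-16 J.
v = √(2K/m) = 9.80×10^5 m/s.
r = mv/(qB) = (1.67×10^-27)(9.80×10^5) / [(1×1.60×10^-19)(1.76×10^-3)] = 5.81 m.

r ≈ 581 cm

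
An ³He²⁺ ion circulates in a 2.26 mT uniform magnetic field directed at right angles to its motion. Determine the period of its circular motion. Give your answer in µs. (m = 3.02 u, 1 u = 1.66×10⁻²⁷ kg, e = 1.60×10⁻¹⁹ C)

The cyclotron period is independent of speed: T = 2πm/(qB).
T = 2π(5.01×10^-27) / [(2×1.60×10^-19)(2.26×10^-3)] = 4.36×10^-5 s.

T ≈ 43.6 µs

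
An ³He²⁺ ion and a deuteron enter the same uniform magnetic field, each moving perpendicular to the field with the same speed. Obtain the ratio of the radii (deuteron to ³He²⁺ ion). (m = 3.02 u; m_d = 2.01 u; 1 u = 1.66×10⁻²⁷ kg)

ratio ≈ 1.33

r = mv/(qB) ⇒ at equal v, r ∝ m/q.
r_{deuteron}/r_{³He²⁺ ion} = 1.33.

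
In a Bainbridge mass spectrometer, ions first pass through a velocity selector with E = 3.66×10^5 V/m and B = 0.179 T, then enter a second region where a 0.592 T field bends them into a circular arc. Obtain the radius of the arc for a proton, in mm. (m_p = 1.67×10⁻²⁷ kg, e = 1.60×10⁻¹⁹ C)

The selector passes v = E/B = 3.66×10^5/0.179 = 2.04×10^6 m/s.
In the deflection region, r = mv/(qB₂) = (1.67×10^-27)(2.04×10^6) / [(1×1.60×10^-19)(0.592)] = 0.0360 m.

r ≈ 36.0 mm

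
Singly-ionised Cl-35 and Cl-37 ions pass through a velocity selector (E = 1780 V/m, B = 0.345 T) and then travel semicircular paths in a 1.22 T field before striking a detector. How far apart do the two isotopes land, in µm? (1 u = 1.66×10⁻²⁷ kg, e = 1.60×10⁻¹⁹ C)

Both emerge at v = E/B₁ = 5160 m/s.
r = mv/(qB₂), so r₁ = 1.5357×10^-3 m and r₂ = 1.6234×10^-3 m, giving Δr = 8.78×10^-5 m.
After a semicircle each ion lands a diameter 2r from the entry slit, so the separation is 2Δr = 1.76×10^-4 m.

Δd ≈ 176 µm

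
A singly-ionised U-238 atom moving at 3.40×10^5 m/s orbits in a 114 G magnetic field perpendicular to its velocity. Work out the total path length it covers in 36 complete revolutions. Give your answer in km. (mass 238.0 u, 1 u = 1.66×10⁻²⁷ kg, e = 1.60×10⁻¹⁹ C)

L ≈ 16.7 km

r = mv/(qB) = 73.6 m, so one revolution covers 2πr = 463 m.
In 36 revolutions: L = 36·2πr = 1.67×10^4 m.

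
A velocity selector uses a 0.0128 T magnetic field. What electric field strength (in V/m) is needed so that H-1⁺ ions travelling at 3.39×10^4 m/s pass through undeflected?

E ≈ 434 V/m

qE = qvB ⇒ E = vB = (3.39×10^4)(0.0128) = 434 V/m.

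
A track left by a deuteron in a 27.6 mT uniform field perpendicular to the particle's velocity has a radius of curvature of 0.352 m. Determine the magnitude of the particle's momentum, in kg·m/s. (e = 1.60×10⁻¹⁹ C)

Since qvB = mv²/r, the momentum p = mv = qBr.
p = (1×1.60×10^-19)(0.0276)(0.352) = 1.55×10^-21 kg·m/s.

p ≈ 1.55×10^-21 kg·m/s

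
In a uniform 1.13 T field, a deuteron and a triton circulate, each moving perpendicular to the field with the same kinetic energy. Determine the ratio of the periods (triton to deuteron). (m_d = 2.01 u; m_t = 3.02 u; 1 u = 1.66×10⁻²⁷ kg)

T = 2πm/(qB) is independent of speed, so T₂/T₁ = (m₂/q₂)/(m₁/q₁).
T_{triton}/T_{deuteron} = (5.01×10^-27/1e) / (3.34×10^-27/1e) = 1.50.

ratio ≈ 1.50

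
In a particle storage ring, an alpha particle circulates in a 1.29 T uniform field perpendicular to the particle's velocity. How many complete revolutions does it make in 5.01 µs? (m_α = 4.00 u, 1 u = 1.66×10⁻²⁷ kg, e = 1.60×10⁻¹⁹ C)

T = 2πm/(qB) = 2π(6.64×10^-27) / [(2×1.60×10^-19)(1.29)] = 1.0107×10^-7 s.
N = t/T = 5.01×10^-6 / 1.0107×10^-7 ≈ 49.57, so 49 complete revolutions.

N = 49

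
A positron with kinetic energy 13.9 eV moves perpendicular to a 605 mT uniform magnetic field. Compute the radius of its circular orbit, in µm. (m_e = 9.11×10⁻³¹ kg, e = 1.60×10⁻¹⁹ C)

Convert the energy: K = 13.9 eV = 2.22×10^-18 J.
v = √(2K/m) = √(2·2.22×10^-18/9.11×10^-31) = 2.21×10^6 m/s.
r = mv/(qB) = (9.11×10^-31)(2.21×10^6) / [(1×1.60×10^-19)(0.605)] = 2.08×10^-5 m.

r ≈ 20.8 µm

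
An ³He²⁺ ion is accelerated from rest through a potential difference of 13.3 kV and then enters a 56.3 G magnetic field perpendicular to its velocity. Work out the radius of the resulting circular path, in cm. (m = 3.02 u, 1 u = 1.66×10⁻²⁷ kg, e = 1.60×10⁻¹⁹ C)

The kinetic energy gained is K = qV = (2×1.60×10^-19)(1.33×10^4) = 4.26×10^-15 J.
v = √(2K/m) = 1.30×10^6 m/s.
r = mv/(qB) = (5.01×10^-27)(1.30×10^6) / [(2×1.60×10^-19)(5.63×10^-3)] = 3.63 m.

r ≈ 363 cm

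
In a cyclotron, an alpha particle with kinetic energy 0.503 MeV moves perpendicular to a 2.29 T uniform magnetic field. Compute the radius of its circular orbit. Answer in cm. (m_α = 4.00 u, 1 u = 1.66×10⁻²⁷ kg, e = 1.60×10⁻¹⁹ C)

r ≈ 4.46 cm

Convert the energy: K = 0.503 MeV = 8.05×10^-14 J.
v = √(2K/m) = √(2·8.05×10^-14/6.64×10^-27) = 4.92×10^6 m/s.
r = mv/(qB) = (6.64×10^-27)(4.92×10^6) / [(2×1.60×10^-19)(2.29)] = 0.0446 m.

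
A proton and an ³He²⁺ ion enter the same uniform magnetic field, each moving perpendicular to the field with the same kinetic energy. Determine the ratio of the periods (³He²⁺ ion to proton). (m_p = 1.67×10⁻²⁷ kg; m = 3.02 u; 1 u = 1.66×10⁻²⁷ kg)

T = 2πm/(qB) is independent of speed, so T₂/T₁ = (m₂/q₂)/(m₁/q₁).
T_{³He²⁺ ion}/T_{proton} = (5.01×10^-27/2e) / (1.67×10^-27/1e) = 1.50.

ratio ≈ 1.50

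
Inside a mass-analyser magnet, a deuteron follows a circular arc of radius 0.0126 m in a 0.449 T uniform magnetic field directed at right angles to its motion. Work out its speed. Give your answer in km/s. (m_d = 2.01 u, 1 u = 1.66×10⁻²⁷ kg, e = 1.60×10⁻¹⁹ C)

v ≈ 271 km/s

From qvB = mv²/r, v = qBr/m.
v = (1×1.60×10^-19)(0.449)(0.0126) / (3.34×10^-27) = 2.71×10^5 m/s.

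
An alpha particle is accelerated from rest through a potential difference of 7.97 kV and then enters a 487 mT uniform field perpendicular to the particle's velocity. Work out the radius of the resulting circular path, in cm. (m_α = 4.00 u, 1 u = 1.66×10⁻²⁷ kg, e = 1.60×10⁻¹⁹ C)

The kinetic energy gained is K = qV = (2×1.60×10^-19)(7970) = 2.55×10^-15 J.
v = √(2K/m) = 8.76×10^5 m/s.
r = mv/(qB) = (6.64×10^-27)(8.76×10^5) / [(2×1.60×10^-19)(0.487)] = 0.0373 m.

r ≈ 3.73 cm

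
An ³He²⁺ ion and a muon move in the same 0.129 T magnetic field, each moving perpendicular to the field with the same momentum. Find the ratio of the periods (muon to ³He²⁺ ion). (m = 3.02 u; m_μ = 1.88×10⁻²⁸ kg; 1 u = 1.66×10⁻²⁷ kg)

ratio ≈ 0.0750

T = 2πm/(qB) is independent of speed, so T₂/T₁ = (m₂/q₂)/(m₁/q₁).
T_{muon}/T_{³He²⁺ ion} = (1.88×10^-28/1e) / (5.01×10^-27/2e) = 0.0750.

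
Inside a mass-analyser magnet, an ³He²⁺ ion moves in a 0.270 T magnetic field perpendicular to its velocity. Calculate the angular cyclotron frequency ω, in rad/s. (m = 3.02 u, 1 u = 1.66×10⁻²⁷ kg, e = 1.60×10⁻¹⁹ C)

ω = qB/m = (2×1.60×10^-19)(0.270) / (5.01×10^-27) = 1.72×10^7 rad/s.

ω ≈ 1.72×10^7 rad/s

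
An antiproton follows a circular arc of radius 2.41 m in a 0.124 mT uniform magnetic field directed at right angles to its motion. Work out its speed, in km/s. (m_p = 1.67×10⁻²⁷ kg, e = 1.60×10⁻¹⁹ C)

From qvB = mv²/r, v = qBr/m.
v = (1×1.60×10^-19)(1.24×10^-4)(2.41) / (1.67×10^-27) = 2.86×10^4 m/s.

v ≈ 28.6 km/s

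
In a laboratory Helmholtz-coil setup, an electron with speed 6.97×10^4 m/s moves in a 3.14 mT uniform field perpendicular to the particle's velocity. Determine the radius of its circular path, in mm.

r ≈ 0.126 mm

The magnetic force provides the centripetal force: qvB = mv²/r, so r = mv/(qB).
r = (9.11×10^-31 kg)(6.97×10^4 m/s) / [(1×1.60×10^-19 C)(3.14×10^-3 T)] = 1.26×10^-4 m.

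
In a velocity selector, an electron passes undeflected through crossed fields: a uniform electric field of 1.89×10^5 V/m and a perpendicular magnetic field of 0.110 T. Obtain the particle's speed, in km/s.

For zero net force, qE = qvB, so v = E/B.
v = (1.89×10^5) / (0.110) = 1.72×10^6 m/s.

v ≈ 1720 km/s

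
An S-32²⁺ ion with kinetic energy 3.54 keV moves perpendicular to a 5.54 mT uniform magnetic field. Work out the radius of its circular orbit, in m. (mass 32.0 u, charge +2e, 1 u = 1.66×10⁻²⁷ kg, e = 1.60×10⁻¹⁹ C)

Convert the energy: K = 3.54 keV = 5.66×10^-16 J.
v = √(2K/m) = √(2·5.66×10^-16/5.31×10^-26) = 1.46×10^5 m/s.
r = mv/(qB) = (5.31×10^-26)(1.46×10^5) / [(2×1.60×10^-19)(5.54×10^-3)] = 4.38 m.

r ≈ 4.38 m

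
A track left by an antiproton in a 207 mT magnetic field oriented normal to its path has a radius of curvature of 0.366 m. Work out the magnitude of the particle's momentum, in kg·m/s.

Since qvB = mv²/r, the momentum p = mv = qBr.
p = (1×1.60×10^-19)(0.207)(0.366) = 1.21×10^-20 kg·m/s.

p ≈ 1.21×10^-20 kg·m/s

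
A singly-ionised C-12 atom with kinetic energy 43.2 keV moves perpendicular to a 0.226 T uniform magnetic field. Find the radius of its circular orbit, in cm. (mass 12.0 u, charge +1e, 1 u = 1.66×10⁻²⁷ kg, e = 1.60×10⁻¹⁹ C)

r ≈ 45.9 cm

Convert the energy: K = 43.2 keV = 6.91×10^-15 J.
v = √(2K/m) = √(2·6.91×10^-15/1.99×10^-26) = 8.33×10^5 m/s.
r = mv/(qB) = (1.99×10^-26)(8.33×10^5) / [(1×1.60×10^-19)(0.226)] = 0.459 m.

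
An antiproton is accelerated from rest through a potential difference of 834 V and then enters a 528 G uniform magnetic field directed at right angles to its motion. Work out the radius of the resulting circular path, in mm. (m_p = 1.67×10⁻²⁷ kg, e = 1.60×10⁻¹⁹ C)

r ≈ 79.0 mm

The kinetic energy gained is K = qV = (1×1.60×10^-19)(834) = 1.33×10^-16 J.
v = √(2K/m) = 4.00×10^5 m/s.
r = mv/(qB) = (1.67×10^-27)(4.00×10^5) / [(1×1.60×10^-19)(0.0528)] = 0.0790 m.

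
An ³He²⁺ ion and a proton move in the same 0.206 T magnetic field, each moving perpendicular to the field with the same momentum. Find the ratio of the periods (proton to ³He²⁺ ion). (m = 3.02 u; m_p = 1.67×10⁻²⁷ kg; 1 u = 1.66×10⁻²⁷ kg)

ratio ≈ 0.666

T = 2πm/(qB) is independent of speed, so T₂/T₁ = (m₂/q₂)/(m₁/q₁).
T_{proton}/T_{³He²⁺ ion} = (1.67×10^-27/1e) / (5.01×10^-27/2e) = 0.666.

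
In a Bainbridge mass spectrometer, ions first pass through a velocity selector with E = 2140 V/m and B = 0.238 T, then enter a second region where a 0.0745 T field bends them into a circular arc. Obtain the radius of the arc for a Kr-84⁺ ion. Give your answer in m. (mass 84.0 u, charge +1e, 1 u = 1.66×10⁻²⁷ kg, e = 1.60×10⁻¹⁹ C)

The selector passes v = E/B = 2140/0.238 = 8990 m/s.
In the deflection region, r = mv/(qB₂) = (1.39×10^-25)(8990) / [(1×1.60×10^-19)(0.0745)] = 0.105 m.

r ≈ 0.105 m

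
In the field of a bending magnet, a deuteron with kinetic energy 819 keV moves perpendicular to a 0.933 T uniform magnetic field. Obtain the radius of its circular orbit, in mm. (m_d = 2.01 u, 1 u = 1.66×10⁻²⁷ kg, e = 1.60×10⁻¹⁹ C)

Convert the energy: K = 819 keV = 1.31×10^-13 J.
v = √(2K/m) = √(2·1.31×10^-13/3.34×10^-27) = 8.86×10^6 m/s.
r = mv/(qB) = (3.34×10^-27)(8.86×10^6) / [(1×1.60×10^-19)(0.933)] = 0.198 m.

r ≈ 198 mm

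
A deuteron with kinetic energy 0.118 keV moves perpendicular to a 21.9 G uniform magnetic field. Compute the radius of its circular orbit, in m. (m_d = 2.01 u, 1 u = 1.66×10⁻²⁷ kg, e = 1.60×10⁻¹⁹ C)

r ≈ 1.01 m

Convert the energy: K = 0.118 keV = 1.89×10^-17 J.
v = √(2K/m) = √(2·1.89×10^-17/3.34×10^-27) = 1.06×10^5 m/s.
r = mv/(qB) = (3.34×10^-27)(1.06×10^5) / [(1×1.60×10^-19)(2.19×10^-3)] = 1.01 m.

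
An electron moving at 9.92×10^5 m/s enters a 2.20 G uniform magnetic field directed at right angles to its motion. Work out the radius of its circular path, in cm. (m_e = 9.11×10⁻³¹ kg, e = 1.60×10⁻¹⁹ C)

The magnetic force provides the centripetal force: qvB = mv²/r, so r = mv/(qB).
r = (9.11×10^-31 kg)(9.92×10^5 m/s) / [(1×1.60×10^-19 C)(2.20×10^-4 T)] = 0.0257 m.

r ≈ 2.57 cm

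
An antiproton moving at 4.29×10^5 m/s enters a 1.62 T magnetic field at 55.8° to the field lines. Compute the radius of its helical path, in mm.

Only the perpendicular component v⊥ = v sin55.8° = 3.55×10^5 m/s is bent by the field.
r = m v⊥ /(qB) = (1.67×10^-27)(3.55×10^5) / [(1×1.60×10^-19)(1.62)] = 2.29×10^-3 m.

r ≈ 2.29 mm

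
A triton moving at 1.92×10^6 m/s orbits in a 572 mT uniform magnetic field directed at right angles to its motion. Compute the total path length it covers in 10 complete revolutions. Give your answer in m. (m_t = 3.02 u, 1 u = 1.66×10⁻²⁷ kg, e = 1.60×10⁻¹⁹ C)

L ≈ 6.61 m

r = mv/(qB) = 0.105 m, so one revolution covers 2πr = 0.661 m.
In 10 revolutions: L = 10·2πr = 6.61 m.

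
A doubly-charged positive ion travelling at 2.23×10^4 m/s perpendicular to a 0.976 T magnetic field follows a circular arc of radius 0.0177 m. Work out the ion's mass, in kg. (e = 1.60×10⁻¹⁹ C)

qvB = mv²/r ⇒ m = qBr/v.
m = (2×1.60×10^-19)(0.976)(0.0177) / (2.23×10^4) = 2.48×10^-25 kg.

m ≈ 2.48×10^-25 kg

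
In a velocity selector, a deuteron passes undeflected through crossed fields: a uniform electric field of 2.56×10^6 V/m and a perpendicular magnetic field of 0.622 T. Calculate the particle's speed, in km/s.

v ≈ 4120 km/s

For zero net force, qE = qvB, so v = E/B.
v = (2.56×10^6) / (0.622) = 4.12×10^6 m/s.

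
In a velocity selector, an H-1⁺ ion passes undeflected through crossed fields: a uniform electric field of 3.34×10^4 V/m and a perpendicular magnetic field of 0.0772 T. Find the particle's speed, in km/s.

For zero net force, qE = qvB, so v = E/B.
v = (3.34×10^4) / (0.0772) = 4.33×10^5 m/s.

v ≈ 433 km/s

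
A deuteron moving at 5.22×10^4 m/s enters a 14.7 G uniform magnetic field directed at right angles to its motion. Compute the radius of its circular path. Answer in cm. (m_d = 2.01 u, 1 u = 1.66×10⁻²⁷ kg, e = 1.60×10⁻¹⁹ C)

The magnetic force provides the centripetal force: qvB = mv²/r, so r = mv/(qB).
r = (3.34×10^-27 kg)(5.22×10^4 m/s) / [(1×1.60×10^-19 C)(1.47×10^-3 T)] = 0.741 m.

r ≈ 74.1 cm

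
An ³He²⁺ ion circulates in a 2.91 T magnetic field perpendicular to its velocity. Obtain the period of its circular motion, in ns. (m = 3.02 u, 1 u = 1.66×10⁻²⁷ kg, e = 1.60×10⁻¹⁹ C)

T ≈ 33.8 ns

The cyclotron period is independent of speed: T = 2πm/(qB).
T = 2π(5.01×10^-27) / [(2×1.60×10^-19)(2.91)] = 3.38×10^-8 s.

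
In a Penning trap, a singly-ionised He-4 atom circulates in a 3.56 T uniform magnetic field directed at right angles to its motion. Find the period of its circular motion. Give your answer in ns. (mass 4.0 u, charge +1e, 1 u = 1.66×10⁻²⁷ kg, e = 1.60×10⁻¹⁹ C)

T ≈ 73.2 ns

The cyclotron period is independent of speed: T = 2πm/(qB).
T = 2π(6.64×10^-27) / [(1×1.60×10^-19)(3.56)] = 7.32×10^-8 s.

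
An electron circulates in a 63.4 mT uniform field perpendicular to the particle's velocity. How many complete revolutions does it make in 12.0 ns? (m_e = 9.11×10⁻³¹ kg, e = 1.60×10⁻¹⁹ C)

T = 2πm/(qB) = 2π(9.11×10^-31) / [(1×1.60×10^-19)(0.0634)] = 5.6427×10^-10 s.
N = t/T = 1.20×10^-8 / 5.6427×10^-10 ≈ 21.27, so 21 complete revolutions.

N = 21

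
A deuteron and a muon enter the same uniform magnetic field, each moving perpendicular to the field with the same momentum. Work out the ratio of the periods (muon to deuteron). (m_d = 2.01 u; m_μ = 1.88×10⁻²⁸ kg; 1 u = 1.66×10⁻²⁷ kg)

T = 2πm/(qB) is independent of speed, so T₂/T₁ = (m₂/q₂)/(m₁/q₁).
T_{muon}/T_{deuteron} = (1.88×10^-28/1e) / (3.34×10^-27/1e) = 0.0563.

ratio ≈ 0.0563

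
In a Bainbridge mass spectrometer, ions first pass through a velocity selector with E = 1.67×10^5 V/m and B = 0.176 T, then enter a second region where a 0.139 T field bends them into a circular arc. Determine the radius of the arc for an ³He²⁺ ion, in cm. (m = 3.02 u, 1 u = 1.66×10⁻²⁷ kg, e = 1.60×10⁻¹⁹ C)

The selector passes v = E/B = 1.67×10^5/0.176 = 9.49×10^5 m/s.
In the deflection region, r = mv/(qB₂) = (5.01×10^-27)(9.49×10^5) / [(2×1.60×10^-19)(0.139)] = 0.107 m.

r ≈ 10.7 cm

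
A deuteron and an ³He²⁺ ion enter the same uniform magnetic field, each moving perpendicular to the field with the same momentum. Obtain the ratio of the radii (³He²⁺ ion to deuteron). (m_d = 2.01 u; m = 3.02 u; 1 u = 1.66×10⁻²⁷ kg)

ratio ≈ 0.500

r = p/(qB) ⇒ at equal p, r ∝ 1/q.
r_{³He²⁺ ion}/r_{deuteron} = 0.500.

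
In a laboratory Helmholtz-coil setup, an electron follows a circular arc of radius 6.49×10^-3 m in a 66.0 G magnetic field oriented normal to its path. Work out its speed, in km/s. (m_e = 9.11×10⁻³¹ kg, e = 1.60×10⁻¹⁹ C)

From qvB = mv²/r, v = qBr/m.
v = (1×1.60×10^-19)(6.60×10^-3)(6.49×10^-3) / (9.11×10^-31) = 7.52×10^6 m/s.

v ≈ 7520 km/s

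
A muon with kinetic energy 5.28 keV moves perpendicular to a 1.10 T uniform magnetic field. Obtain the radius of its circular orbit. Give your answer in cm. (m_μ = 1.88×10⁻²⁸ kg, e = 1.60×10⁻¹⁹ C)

r ≈ 0.320 cm

Convert the energy: K = 5.28 keV = 8.45×10^-16 J.
v = √(2K/m) = √(2·8.45×10^-16/1.88×10^-28) = 3.00×10^6 m/s.
r = mv/(qB) = (1.88×10^-28)(3.00×10^6) / [(1×1.60×10^-19)(1.10)] = 3.20×10^-3 m.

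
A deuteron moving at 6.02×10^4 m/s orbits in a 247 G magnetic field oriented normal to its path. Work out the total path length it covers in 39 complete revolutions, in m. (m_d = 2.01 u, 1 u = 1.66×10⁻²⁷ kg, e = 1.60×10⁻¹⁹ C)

L ≈ 12.5 m

r = mv/(qB) = 0.0508 m, so one revolution covers 2πr = 0.319 m.
In 39 revolutions: L = 39·2πr = 12.5 m.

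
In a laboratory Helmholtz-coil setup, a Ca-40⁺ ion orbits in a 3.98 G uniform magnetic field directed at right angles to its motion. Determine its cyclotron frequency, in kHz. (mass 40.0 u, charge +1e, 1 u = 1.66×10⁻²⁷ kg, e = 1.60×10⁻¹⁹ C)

f = qB/(2πm) = (1×1.60×10^-19)(3.98×10^-4) / [2π(6.64×10^-26)] = 153 Hz.

f ≈ 0.153 kHz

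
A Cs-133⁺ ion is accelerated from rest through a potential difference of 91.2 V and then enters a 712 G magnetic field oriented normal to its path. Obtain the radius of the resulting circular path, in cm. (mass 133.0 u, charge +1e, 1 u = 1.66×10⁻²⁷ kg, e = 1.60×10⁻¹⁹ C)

The kinetic energy gained is K = qV = (1×1.60×10^-19)(91.2) = 1.46×10^-17 J.
v = √(2K/m) = 1.15×10^4 m/s.
r = mv/(qB) = (2.21×10^-25)(1.15×10^4) / [(1×1.60×10^-19)(0.0712)] = 0.223 m.

r ≈ 22.3 cm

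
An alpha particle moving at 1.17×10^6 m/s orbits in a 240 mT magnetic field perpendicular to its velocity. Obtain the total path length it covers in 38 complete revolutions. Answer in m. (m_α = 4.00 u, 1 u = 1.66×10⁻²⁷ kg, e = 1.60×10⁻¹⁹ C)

L ≈ 24.2 m

r = mv/(qB) = 0.101 m, so one revolution covers 2πr = 0.636 m.
In 38 revolutions: L = 38·2πr = 24.2 m.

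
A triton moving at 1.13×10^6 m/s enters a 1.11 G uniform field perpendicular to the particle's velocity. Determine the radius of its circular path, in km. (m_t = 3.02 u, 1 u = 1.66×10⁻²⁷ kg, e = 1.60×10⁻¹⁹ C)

r ≈ 0.319 km

The magnetic force provides the centripetal force: qvB = mv²/r, so r = mv/(qB).
r = (5.01×10^-27 kg)(1.13×10^6 m/s) / [(1×1.60×10^-19 C)(1.11×10^-4 T)] = 319 m.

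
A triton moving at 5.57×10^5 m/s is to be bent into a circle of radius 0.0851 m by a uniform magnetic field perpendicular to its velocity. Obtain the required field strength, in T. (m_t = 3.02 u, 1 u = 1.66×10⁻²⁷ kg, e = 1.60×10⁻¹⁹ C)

B ≈ 0.205 T

qvB = mv²/r gives B = mv/(qr).
B = (5.01×10^-27)(5.57×10^5) / [(1×1.60×10^-19)(0.0851)] = 0.205 T.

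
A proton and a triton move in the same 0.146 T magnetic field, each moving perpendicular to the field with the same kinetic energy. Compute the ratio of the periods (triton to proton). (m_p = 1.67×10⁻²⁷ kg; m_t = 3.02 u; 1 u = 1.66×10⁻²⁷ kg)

ratio ≈ 3.00

T = 2πm/(qB) is independent of speed, so T₂/T₁ = (m₂/q₂)/(m₁/q₁).
T_{triton}/T_{proton} = (5.01×10^-27/1e) / (1.67×10^-27/1e) = 3.00.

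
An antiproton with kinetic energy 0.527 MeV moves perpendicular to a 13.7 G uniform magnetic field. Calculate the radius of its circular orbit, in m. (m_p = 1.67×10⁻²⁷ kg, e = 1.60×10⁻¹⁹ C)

Convert the energy: K = 0.527 MeV = 8.43×10^-14 J.
v = √(2K/m) = √(2·8.43×10^-14/1.67×10^-27) = 1.00×10^7 m/s.
r = mv/(qB) = (1.67×10^-27)(1.00×10^7) / [(1×1.60×10^-19)(1.37×10^-3)] = 76.6 m.

r ≈ 76.6 m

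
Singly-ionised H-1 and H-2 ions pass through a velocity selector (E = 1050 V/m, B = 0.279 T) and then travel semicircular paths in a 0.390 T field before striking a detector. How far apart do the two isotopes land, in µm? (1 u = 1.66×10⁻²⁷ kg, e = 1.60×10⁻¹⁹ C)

Both emerge at v = E/B₁ = 3760 m/s.
r = mv/(qB₂), so r₁ = 1.00×10^-4 m and r₂ = 2.00×10^-4 m, giving Δr = 1.00×10^-4 m.
After a semicircle each ion lands a diameter 2r from the entry slit, so the separation is 2Δr = 2.00×10^-4 m.

Δd ≈ 200 µm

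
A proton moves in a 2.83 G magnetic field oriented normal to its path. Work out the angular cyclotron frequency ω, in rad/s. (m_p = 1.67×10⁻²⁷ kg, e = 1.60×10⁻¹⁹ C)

ω ≈ 2.71×10^4 rad/s

ω = qB/m = (1×1.60×10^-19)(2.83×10^-4) / (1.67×10^-27) = 2.71×10^4 rad/s.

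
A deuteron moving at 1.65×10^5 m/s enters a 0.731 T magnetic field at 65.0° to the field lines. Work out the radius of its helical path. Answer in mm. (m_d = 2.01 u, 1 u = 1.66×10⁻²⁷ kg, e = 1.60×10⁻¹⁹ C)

r ≈ 4.27 mm

Only the perpendicular component v⊥ = v sin65.0° = 1.50×10^5 m/s is bent by the field.
r = m v⊥ /(qB) = (3.34×10^-27)(1.50×10^5) / [(1×1.60×10^-19)(0.731)] = 4.27×10^-3 m.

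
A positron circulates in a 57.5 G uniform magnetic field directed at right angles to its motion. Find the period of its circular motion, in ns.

T ≈ 6.22 ns

The cyclotron period is independent of speed: T = 2πm/(qB).
T = 2π(9.11×10^-31) / [(1×1.60×10^-19)(5.75×10^-3)] = 6.22×10^-9 s.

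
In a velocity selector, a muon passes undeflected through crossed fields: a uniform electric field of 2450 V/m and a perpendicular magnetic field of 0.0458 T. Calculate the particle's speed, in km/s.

v ≈ 53.5 km/s

For zero net force, qE = qvB, so v = E/B.
v = (2450) / (0.0458) = 5.35×10^4 m/s.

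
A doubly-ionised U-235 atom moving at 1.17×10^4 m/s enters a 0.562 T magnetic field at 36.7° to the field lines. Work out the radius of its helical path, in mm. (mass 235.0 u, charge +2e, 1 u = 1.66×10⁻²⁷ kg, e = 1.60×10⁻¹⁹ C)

Only the perpendicular component v⊥ = v sin36.7° = 6990 m/s is bent by the field.
r = m v⊥ /(qB) = (3.90×10^-25)(6990) / [(2×1.60×10^-19)(0.562)] = 0.0152 m.

r ≈ 15.2 mm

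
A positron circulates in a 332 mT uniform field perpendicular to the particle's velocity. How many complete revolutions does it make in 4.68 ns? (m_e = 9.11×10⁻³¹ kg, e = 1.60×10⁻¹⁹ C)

N = 43

T = 2πm/(qB) = 2π(9.11×10^-31) / [(1×1.60×10^-19)(0.332)] = 1.0776×10^-10 s.
N = t/T = 4.68×10^-9 / 1.0776×10^-10 ≈ 43.43, so 43 complete revolutions.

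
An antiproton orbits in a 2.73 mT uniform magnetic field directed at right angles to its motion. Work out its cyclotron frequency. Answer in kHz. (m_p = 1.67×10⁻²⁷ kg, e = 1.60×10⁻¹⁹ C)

f ≈ 41.6 kHz

f = qB/(2πm) = (1×1.60×10^-19)(2.73×10^-3) / [2π(1.67×10^-27)] = 4.16×10^4 Hz.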